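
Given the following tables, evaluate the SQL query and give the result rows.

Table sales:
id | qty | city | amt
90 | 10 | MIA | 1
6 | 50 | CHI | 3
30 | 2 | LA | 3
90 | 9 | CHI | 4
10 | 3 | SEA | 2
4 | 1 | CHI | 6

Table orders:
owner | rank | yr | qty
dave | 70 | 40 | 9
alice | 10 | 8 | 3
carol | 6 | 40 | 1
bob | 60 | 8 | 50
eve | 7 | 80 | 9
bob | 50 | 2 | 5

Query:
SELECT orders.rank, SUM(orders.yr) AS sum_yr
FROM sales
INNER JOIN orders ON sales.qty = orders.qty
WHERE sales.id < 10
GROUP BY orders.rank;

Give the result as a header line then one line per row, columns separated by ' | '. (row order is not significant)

== RESULT ==
orders.rank | sum_yr
60 | 8
6 | 40

Derivation:
After JOIN orders (5 rows):
sales.id | sales.qty | sales.city | sales.amt | orders.owner | orders.rank | orders.yr | orders.qty
6 | 50 | CHI | 3 | bob | 60 | 8 | 50
90 | 9 | CHI | 4 | dave | 70 | 40 | 9
90 | 9 | CHI | 4 | eve | 7 | 80 | 9
10 | 3 | SEA | 2 | alice | 10 | 8 | 3
4 | 1 | CHI | 6 | carol | 6 | 40 | 1
After WHERE (2 rows):
sales.id | sales.qty | sales.city | sales.amt | orders.owner | orders.rank | orders.yr | orders.qty
6 | 50 | CHI | 3 | bob | 60 | 8 | 50
4 | 1 | CHI | 6 | carol | 6 | 40 | 1
After GROUP BY (2 rows):
orders.rank | sum_yr
60 | 8
6 | 40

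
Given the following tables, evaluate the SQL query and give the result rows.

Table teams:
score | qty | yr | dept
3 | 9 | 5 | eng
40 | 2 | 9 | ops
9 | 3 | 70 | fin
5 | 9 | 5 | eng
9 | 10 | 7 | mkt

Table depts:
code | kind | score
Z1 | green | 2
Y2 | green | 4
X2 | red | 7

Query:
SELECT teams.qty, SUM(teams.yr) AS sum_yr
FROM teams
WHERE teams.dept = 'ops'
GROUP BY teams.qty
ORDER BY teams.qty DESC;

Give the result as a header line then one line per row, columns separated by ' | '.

== RESULT ==
teams.qty | sum_yr
2 | 9

Derivation:
After WHERE (1 rows):
teams.score | teams.qty | teams.yr | teams.dept
40 | 2 | 9 | ops
After GROUP BY (1 rows):
teams.qty | sum_yr
2 | 9
After ORDER BY (1 rows):
teams.qty | sum_yr
2 | 9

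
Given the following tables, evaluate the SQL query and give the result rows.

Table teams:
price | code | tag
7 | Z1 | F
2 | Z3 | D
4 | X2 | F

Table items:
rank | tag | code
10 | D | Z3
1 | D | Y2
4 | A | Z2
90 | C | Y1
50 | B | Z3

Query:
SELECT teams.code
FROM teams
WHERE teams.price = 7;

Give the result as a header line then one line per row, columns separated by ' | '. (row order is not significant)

== RESULT ==
teams.code
Z1

Derivation:
After WHERE (1 rows):
teams.price | teams.code | teams.tag
7 | Z1 | F
After SELECT (1 rows):
teams.code
Z1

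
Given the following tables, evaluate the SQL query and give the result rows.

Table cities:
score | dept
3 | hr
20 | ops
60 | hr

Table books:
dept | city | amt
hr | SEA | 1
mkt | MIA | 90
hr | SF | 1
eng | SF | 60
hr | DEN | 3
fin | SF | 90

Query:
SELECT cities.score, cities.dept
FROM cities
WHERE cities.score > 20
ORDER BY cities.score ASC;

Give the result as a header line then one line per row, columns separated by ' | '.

After WHERE (1 rows):
cities.score | cities.dept
60 | hr
After SELECT (1 rows):
cities.score | cities.dept
60 | hr
After ORDER BY (1 rows):
cities.score | cities.dept
60 | hr

== RESULT ==
cities.score | cities.dept
60 | hr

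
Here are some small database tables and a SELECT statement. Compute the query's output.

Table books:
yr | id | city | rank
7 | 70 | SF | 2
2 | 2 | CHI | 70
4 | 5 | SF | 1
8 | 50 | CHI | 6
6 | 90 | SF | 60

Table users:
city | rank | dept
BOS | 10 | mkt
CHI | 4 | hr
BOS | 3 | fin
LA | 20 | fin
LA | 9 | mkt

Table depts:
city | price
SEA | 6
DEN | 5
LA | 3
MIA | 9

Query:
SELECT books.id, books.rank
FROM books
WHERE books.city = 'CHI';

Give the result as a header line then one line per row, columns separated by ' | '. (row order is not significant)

== RESULT ==
books.id | books.rank
2 | 70
50 | 6

Derivation:
After WHERE (2 rows):
books.yr | books.id | books.city | books.rank
2 | 2 | CHI | 70
8 | 50 | CHI | 6
After SELECT (2 rows):
books.id | books.rank
2 | 70
50 | 6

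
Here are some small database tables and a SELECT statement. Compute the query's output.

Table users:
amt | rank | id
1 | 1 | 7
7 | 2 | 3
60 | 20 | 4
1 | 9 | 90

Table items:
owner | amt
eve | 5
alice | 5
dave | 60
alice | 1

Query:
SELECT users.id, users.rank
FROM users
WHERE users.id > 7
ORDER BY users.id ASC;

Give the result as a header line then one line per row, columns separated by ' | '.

After WHERE (1 rows):
users.amt | users.rank | users.id
1 | 9 | 90
After SELECT (1 rows):
users.id | users.rank
90 | 9
After ORDER BY (1 rows):
users.id | users.rank
90 | 9

== RESULT ==
users.id | users.rank
90 | 9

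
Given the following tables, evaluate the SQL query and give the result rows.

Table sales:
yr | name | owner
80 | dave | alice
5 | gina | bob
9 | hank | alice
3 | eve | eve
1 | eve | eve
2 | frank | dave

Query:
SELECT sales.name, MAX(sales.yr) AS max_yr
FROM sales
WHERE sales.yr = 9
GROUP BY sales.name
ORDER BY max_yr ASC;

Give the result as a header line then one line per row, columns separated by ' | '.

After WHERE (1 rows):
sales.yr | sales.name | sales.owner
9 | hank | alice
After GROUP BY (1 rows):
sales.name | max_yr
hank | 9
After ORDER BY (1 rows):
sales.name | max_yr
hank | 9

== RESULT ==
sales.name | max_yr
hank | 9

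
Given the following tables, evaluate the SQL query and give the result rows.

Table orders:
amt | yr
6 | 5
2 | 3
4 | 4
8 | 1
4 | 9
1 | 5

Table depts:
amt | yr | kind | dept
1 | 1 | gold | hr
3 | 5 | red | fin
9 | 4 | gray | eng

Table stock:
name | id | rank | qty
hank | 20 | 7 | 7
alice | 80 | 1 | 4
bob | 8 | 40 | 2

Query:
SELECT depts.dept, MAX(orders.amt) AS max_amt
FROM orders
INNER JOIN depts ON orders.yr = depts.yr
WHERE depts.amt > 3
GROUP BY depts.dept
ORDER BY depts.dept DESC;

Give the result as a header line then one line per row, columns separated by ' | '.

== RESULT ==
depts.dept | max_amt
eng | 4

Derivation:
After JOIN depts (4 rows):
orders.amt | orders.yr | depts.amt | depts.yr | depts.kind | depts.dept
6 | 5 | 3 | 5 | red | fin
4 | 4 | 9 | 4 | gray | eng
8 | 1 | 1 | 1 | gold | hr
1 | 5 | 3 | 5 | red | fin
After WHERE (1 rows):
orders.amt | orders.yr | depts.amt | depts.yr | depts.kind | depts.dept
4 | 4 | 9 | 4 | gray | eng
After GROUP BY (1 rows):
depts.dept | max_amt
eng | 4
After ORDER BY (1 rows):
depts.dept | max_amt
eng | 4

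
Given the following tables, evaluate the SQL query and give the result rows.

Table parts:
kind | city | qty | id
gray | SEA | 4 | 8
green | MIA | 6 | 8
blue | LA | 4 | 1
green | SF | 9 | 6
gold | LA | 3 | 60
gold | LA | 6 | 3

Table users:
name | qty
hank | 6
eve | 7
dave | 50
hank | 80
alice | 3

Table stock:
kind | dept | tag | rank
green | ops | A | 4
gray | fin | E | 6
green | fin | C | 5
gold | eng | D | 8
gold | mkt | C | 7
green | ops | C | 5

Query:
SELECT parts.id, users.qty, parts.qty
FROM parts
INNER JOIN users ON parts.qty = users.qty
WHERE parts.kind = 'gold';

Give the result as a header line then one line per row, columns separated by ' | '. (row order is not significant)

After JOIN users (3 rows):
parts.kind | parts.city | parts.qty | parts.id | users.name | users.qty
green | MIA | 6 | 8 | hank | 6
gold | LA | 3 | 60 | alice | 3
gold | LA | 6 | 3 | hank | 6
After WHERE (2 rows):
parts.kind | parts.city | parts.qty | parts.id | users.name | users.qty
gold | LA | 3 | 60 | alice | 3
gold | LA | 6 | 3 | hank | 6
After SELECT (2 rows):
parts.id | users.qty | parts.qty
60 | 3 | 3
3 | 6 | 6

== RESULT ==
parts.id | users.qty | parts.qty
60 | 3 | 3
3 | 6 | 6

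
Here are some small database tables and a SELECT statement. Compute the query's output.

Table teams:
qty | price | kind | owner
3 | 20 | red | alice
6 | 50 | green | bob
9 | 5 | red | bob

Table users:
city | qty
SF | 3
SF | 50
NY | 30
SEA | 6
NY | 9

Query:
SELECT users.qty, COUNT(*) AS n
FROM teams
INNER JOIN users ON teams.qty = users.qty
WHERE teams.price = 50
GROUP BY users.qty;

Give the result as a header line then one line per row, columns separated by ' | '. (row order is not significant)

== RESULT ==
users.qty | n
6 | 1

Derivation:
After JOIN users (3 rows):
teams.qty | teams.price | teams.kind | teams.owner | users.city | users.qty
3 | 20 | red | alice | SF | 3
6 | 50 | green | bob | SEA | 6
9 | 5 | red | bob | NY | 9
After WHERE (1 rows):
teams.qty | teams.price | teams.kind | teams.owner | users.city | users.qty
6 | 50 | green | bob | SEA | 6
After GROUP BY (1 rows):
users.qty | n
6 | 1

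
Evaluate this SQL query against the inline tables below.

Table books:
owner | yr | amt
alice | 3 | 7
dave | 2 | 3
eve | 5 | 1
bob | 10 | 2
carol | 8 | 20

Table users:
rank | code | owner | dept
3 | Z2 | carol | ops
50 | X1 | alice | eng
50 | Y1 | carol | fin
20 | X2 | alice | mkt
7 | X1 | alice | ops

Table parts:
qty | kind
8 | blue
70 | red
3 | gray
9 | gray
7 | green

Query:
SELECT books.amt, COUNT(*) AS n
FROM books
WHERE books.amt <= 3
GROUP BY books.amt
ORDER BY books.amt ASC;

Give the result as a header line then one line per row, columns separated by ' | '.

== RESULT ==
books.amt | n
1 | 1
2 | 1
3 | 1

Derivation:
After WHERE (3 rows):
books.owner | books.yr | books.amt
dave | 2 | 3
eve | 5 | 1
bob | 10 | 2
After GROUP BY (3 rows):
books.amt | n
3 | 1
1 | 1
2 | 1
After ORDER BY (3 rows):
books.amt | n
1 | 1
2 | 1
3 | 1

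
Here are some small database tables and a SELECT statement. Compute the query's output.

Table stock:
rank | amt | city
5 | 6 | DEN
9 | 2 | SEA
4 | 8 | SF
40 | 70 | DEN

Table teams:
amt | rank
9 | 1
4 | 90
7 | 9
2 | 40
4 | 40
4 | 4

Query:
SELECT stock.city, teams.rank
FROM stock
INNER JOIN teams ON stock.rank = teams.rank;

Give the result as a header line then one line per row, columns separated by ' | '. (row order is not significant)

After JOIN teams (4 rows):
stock.rank | stock.amt | stock.city | teams.amt | teams.rank
9 | 2 | SEA | 7 | 9
4 | 8 | SF | 4 | 4
40 | 70 | DEN | 2 | 40
40 | 70 | DEN | 4 | 40
After SELECT (4 rows):
stock.city | teams.rank
SEA | 9
SF | 4
DEN | 40
DEN | 40

== RESULT ==
stock.city | teams.rank
SEA | 9
SF | 4
DEN | 40
DEN | 40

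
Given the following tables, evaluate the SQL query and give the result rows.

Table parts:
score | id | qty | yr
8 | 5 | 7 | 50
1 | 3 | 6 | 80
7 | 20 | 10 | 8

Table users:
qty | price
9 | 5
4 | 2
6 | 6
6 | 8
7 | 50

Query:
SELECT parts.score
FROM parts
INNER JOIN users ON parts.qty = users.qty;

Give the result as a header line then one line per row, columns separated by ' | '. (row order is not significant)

== RESULT ==
parts.score
8
1
1

Derivation:
After JOIN users (3 rows):
parts.score | parts.id | parts.qty | parts.yr | users.qty | users.price
8 | 5 | 7 | 50 | 7 | 50
1 | 3 | 6 | 80 | 6 | 6
1 | 3 | 6 | 80 | 6 | 8
After SELECT (3 rows):
parts.score
8
1
1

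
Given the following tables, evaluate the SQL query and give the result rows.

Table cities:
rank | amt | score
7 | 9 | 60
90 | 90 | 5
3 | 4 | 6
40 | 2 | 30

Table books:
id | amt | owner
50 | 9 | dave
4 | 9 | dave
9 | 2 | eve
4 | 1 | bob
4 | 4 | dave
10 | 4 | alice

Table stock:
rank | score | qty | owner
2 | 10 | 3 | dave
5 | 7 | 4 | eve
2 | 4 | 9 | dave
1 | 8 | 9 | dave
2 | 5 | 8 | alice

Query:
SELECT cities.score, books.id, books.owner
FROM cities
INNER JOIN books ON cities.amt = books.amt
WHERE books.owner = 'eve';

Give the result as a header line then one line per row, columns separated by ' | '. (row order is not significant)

== RESULT ==
cities.score | books.id | books.owner
30 | 9 | eve

Derivation:
After JOIN books (5 rows):
cities.rank | cities.amt | cities.score | books.id | books.amt | books.owner
7 | 9 | 60 | 50 | 9 | dave
7 | 9 | 60 | 4 | 9 | dave
3 | 4 | 6 | 4 | 4 | dave
3 | 4 | 6 | 10 | 4 | alice
40 | 2 | 30 | 9 | 2 | eve
After WHERE (1 rows):
cities.rank | cities.amt | cities.score | books.id | books.amt | books.owner
40 | 2 | 30 | 9 | 2 | eve
After SELECT (1 rows):
cities.score | books.id | books.owner
30 | 9 | eve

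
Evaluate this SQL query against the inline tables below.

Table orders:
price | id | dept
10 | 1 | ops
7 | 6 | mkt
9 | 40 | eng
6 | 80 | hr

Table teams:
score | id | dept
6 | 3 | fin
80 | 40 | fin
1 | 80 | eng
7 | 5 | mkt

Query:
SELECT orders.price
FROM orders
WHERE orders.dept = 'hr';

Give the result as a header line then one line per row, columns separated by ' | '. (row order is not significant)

After WHERE (1 rows):
orders.price | orders.id | orders.dept
6 | 80 | hr
After SELECT (1 rows):
orders.price
6

== RESULT ==
orders.price
6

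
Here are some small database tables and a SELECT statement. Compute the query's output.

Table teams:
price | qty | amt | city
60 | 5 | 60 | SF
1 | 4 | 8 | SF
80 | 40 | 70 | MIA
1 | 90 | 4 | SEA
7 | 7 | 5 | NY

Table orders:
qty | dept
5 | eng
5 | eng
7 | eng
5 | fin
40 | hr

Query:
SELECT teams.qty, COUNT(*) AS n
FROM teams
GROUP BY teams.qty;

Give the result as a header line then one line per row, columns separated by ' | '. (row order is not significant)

== RESULT ==
teams.qty | n
5 | 1
4 | 1
40 | 1
90 | 1
7 | 1

Derivation:
After GROUP BY (5 rows):
teams.qty | n
5 | 1
4 | 1
40 | 1
90 | 1
7 | 1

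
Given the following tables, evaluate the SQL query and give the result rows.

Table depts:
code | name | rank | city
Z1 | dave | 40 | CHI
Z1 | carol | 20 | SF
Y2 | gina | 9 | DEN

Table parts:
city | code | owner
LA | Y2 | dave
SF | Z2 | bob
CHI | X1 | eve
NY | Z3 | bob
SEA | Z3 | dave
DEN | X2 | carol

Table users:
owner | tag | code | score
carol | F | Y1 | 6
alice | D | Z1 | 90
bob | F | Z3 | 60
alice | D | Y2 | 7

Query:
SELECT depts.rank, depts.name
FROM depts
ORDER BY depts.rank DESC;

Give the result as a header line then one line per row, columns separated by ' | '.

After SELECT (3 rows):
depts.rank | depts.name
40 | dave
20 | carol
9 | gina
After ORDER BY (3 rows):
depts.rank | depts.name
40 | dave
20 | carol
9 | gina

== RESULT ==
depts.rank | depts.name
40 | dave
20 | carol
9 | gina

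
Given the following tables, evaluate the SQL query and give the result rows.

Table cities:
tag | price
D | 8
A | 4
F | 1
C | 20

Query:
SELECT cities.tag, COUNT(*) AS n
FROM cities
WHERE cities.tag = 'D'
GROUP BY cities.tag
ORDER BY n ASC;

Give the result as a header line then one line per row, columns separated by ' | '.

== RESULT ==
cities.tag | n
D | 1

Derivation:
After WHERE (1 rows):
cities.tag | cities.price
D | 8
After GROUP BY (1 rows):
cities.tag | n
D | 1
After ORDER BY (1 rows):
cities.tag | n
D | 1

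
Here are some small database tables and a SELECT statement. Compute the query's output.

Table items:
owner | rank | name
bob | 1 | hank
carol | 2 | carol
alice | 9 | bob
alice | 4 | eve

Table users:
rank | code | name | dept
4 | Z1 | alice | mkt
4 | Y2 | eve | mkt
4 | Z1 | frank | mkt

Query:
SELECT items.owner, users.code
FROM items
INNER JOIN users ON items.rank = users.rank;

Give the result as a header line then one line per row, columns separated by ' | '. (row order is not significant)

== RESULT ==
items.owner | users.code
alice | Z1
alice | Y2
alice | Z1

Derivation:
After JOIN users (3 rows):
items.owner | items.rank | items.name | users.rank | users.code | users.name | users.dept
alice | 4 | eve | 4 | Z1 | alice | mkt
alice | 4 | eve | 4 | Y2 | eve | mkt
alice | 4 | eve | 4 | Z1 | frank | mkt
After SELECT (3 rows):
items.owner | users.code
alice | Z1
alice | Y2
alice | Z1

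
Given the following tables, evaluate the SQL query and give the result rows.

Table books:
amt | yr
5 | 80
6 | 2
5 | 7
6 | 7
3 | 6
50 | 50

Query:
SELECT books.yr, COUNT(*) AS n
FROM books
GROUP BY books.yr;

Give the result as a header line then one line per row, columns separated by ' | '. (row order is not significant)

== RESULT ==
books.yr | n
80 | 1
2 | 1
7 | 2
6 | 1
50 | 1

Derivation:
After GROUP BY (5 rows):
books.yr | n
80 | 1
2 | 1
7 | 2
6 | 1
50 | 1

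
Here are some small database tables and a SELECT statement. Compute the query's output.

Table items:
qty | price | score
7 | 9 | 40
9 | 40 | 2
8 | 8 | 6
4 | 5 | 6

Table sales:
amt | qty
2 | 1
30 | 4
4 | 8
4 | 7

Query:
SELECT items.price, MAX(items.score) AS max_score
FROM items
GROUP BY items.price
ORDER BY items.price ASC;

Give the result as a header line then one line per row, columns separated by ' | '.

After GROUP BY (4 rows):
items.price | max_score
9 | 40
40 | 2
8 | 6
5 | 6
After ORDER BY (4 rows):
items.price | max_score
5 | 6
8 | 6
9 | 40
40 | 2

== RESULT ==
items.price | max_score
5 | 6
8 | 6
9 | 40
40 | 2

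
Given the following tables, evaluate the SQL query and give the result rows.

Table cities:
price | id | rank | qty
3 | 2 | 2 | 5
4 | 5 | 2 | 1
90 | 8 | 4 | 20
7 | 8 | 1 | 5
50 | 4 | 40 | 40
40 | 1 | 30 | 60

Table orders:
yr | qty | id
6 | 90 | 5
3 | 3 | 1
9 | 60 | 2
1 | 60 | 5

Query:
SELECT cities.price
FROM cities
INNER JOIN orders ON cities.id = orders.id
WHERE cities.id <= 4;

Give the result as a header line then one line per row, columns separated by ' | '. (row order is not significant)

After JOIN orders (4 rows):
cities.price | cities.id | cities.rank | cities.qty | orders.yr | orders.qty | orders.id
3 | 2 | 2 | 5 | 9 | 60 | 2
4 | 5 | 2 | 1 | 6 | 90 | 5
4 | 5 | 2 | 1 | 1 | 60 | 5
40 | 1 | 30 | 60 | 3 | 3 | 1
After WHERE (2 rows):
cities.price | cities.id | cities.rank | cities.qty | orders.yr | orders.qty | orders.id
3 | 2 | 2 | 5 | 9 | 60 | 2
40 | 1 | 30 | 60 | 3 | 3 | 1
After SELECT (2 rows):
cities.price
3
40

== RESULT ==
cities.price
3
40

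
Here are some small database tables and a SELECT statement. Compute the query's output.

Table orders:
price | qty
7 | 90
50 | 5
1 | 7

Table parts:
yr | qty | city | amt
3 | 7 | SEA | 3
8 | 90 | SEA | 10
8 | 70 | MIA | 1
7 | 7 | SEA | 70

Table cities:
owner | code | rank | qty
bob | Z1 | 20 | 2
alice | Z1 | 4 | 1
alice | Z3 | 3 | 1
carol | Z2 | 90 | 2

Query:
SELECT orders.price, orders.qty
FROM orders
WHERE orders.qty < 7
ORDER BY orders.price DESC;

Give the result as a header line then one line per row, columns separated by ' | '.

== RESULT ==
orders.price | orders.qty
50 | 5

Derivation:
After WHERE (1 rows):
orders.price | orders.qty
50 | 5
After SELECT (1 rows):
orders.price | orders.qty
50 | 5
After ORDER BY (1 rows):
orders.price | orders.qty
50 | 5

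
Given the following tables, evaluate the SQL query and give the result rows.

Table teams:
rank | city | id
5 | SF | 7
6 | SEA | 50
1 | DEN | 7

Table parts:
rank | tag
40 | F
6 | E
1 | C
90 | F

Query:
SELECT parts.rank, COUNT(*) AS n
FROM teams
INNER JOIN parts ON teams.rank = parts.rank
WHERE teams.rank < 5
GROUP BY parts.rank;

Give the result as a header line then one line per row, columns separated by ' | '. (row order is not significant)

== RESULT ==
parts.rank | n
1 | 1

Derivation:
After JOIN parts (2 rows):
teams.rank | teams.city | teams.id | parts.rank | parts.tag
6 | SEA | 50 | 6 | E
1 | DEN | 7 | 1 | C
After WHERE (1 rows):
teams.rank | teams.city | teams.id | parts.rank | parts.tag
1 | DEN | 7 | 1 | C
After GROUP BY (1 rows):
parts.rank | n
1 | 1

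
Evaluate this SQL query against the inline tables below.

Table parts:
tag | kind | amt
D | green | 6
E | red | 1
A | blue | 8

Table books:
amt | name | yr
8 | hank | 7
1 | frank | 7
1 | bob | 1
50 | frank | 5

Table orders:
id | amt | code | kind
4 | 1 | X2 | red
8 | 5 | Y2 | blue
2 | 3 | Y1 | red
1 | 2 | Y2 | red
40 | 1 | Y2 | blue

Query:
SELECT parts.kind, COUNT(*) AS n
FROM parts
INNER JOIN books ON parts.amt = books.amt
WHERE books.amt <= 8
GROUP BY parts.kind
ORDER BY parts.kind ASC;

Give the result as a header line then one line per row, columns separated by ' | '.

== RESULT ==
parts.kind | n
blue | 1
red | 2

Derivation:
After JOIN books (3 rows):
parts.tag | parts.kind | parts.amt | books.amt | books.name | books.yr
E | red | 1 | 1 | frank | 7
E | red | 1 | 1 | bob | 1
A | blue | 8 | 8 | hank | 7
After WHERE (3 rows):
parts.tag | parts.kind | parts.amt | books.amt | books.name | books.yr
E | red | 1 | 1 | frank | 7
E | red | 1 | 1 | bob | 1
A | blue | 8 | 8 | hank | 7
After GROUP BY (2 rows):
parts.kind | n
red | 2
blue | 1
After ORDER BY (2 rows):
parts.kind | n
blue | 1
red | 2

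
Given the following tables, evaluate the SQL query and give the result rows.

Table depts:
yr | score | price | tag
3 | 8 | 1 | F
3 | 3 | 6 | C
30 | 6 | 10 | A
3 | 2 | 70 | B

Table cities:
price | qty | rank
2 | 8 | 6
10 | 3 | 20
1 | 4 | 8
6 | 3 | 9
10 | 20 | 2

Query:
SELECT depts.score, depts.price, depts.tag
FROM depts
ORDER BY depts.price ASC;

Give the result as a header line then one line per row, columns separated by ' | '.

After SELECT (4 rows):
depts.score | depts.price | depts.tag
8 | 1 | F
3 | 6 | C
6 | 10 | A
2 | 70 | B
After ORDER BY (4 rows):
depts.score | depts.price | depts.tag
8 | 1 | F
3 | 6 | C
6 | 10 | A
2 | 70 | B

== RESULT ==
depts.score | depts.price | depts.tag
8 | 1 | F
3 | 6 | C
6 | 10 | A
2 | 70 | B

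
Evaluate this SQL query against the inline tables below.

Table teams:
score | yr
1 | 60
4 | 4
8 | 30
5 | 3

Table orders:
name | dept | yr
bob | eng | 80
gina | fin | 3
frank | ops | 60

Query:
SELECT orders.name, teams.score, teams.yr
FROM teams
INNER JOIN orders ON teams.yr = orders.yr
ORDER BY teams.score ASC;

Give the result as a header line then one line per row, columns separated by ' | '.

== RESULT ==
orders.name | teams.score | teams.yr
frank | 1 | 60
gina | 5 | 3

Derivation:
After JOIN orders (2 rows):
teams.score | teams.yr | orders.name | orders.dept | orders.yr
1 | 60 | frank | ops | 60
5 | 3 | gina | fin | 3
After SELECT (2 rows):
orders.name | teams.score | teams.yr
frank | 1 | 60
gina | 5 | 3
After ORDER BY (2 rows):
orders.name | teams.score | teams.yr
frank | 1 | 60
gina | 5 | 3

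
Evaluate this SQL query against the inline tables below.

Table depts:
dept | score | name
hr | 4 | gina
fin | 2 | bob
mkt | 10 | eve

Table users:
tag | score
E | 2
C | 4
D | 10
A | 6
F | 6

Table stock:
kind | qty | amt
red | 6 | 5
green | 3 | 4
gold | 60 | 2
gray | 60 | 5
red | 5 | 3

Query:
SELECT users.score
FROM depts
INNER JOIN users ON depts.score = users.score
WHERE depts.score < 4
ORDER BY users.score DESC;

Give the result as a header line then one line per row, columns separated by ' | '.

== RESULT ==
users.score
2

Derivation:
After JOIN users (3 rows):
depts.dept | depts.score | depts.name | users.tag | users.score
hr | 4 | gina | C | 4
fin | 2 | bob | E | 2
mkt | 10 | eve | D | 10
After WHERE (1 rows):
depts.dept | depts.score | depts.name | users.tag | users.score
fin | 2 | bob | E | 2
After SELECT (1 rows):
users.score
2
After ORDER BY (1 rows):
users.score
2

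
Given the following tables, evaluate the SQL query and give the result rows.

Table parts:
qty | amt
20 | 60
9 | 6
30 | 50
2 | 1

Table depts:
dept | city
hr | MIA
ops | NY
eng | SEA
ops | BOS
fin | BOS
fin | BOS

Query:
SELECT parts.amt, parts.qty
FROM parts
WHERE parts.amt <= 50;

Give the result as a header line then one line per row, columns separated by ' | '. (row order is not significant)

After WHERE (3 rows):
parts.qty | parts.amt
9 | 6
30 | 50
2 | 1
After SELECT (3 rows):
parts.amt | parts.qty
6 | 9
50 | 30
1 | 2

== RESULT ==
parts.amt | parts.qty
6 | 9
50 | 30
1 | 2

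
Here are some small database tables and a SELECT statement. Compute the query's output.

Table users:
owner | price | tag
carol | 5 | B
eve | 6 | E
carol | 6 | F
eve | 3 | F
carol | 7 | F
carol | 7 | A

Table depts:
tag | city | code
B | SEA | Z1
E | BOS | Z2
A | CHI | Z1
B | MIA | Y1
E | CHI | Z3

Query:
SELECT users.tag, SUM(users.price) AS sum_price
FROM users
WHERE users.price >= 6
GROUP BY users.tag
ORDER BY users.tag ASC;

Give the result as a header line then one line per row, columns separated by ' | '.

After WHERE (4 rows):
users.owner | users.price | users.tag
eve | 6 | E
carol | 6 | F
carol | 7 | F
carol | 7 | A
After GROUP BY (3 rows):
users.tag | sum_price
E | 6
F | 13
A | 7
After ORDER BY (3 rows):
users.tag | sum_price
A | 7
E | 6
F | 13

== RESULT ==
users.tag | sum_price
A | 7
E | 6
F | 13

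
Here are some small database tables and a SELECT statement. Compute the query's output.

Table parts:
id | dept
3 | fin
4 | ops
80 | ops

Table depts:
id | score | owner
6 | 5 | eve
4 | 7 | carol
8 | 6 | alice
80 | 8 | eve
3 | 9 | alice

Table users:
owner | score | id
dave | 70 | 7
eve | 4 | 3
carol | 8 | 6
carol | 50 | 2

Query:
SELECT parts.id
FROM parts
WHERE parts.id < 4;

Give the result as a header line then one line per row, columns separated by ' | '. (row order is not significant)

== RESULT ==
parts.id
3

Derivation:
After WHERE (1 rows):
parts.id | parts.dept
3 | fin
After SELECT (1 rows):
parts.id
3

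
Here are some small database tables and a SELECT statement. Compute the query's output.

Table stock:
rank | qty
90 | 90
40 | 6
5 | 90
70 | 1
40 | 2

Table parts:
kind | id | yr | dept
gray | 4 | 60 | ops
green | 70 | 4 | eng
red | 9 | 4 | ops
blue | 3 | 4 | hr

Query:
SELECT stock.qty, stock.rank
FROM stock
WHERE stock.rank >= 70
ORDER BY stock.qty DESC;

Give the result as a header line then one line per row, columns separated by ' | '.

After WHERE (2 rows):
stock.rank | stock.qty
90 | 90
70 | 1
After SELECT (2 rows):
stock.qty | stock.rank
90 | 90
1 | 70
After ORDER BY (2 rows):
stock.qty | stock.rank
90 | 90
1 | 70

== RESULT ==
stock.qty | stock.rank
90 | 90
1 | 70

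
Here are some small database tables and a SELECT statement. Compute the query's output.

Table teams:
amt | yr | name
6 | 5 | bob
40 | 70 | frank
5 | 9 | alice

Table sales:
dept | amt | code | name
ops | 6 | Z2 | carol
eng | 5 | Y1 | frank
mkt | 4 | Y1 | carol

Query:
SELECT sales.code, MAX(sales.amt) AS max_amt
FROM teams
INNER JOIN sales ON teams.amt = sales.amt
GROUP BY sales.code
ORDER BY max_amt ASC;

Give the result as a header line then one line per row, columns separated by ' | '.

== RESULT ==
sales.code | max_amt
Y1 | 5
Z2 | 6

Derivation:
After JOIN sales (2 rows):
teams.amt | teams.yr | teams.name | sales.dept | sales.amt | sales.code | sales.name
6 | 5 | bob | ops | 6 | Z2 | carol
5 | 9 | alice | eng | 5 | Y1 | frank
After GROUP BY (2 rows):
sales.code | max_amt
Z2 | 6
Y1 | 5
After ORDER BY (2 rows):
sales.code | max_amt
Y1 | 5
Z2 | 6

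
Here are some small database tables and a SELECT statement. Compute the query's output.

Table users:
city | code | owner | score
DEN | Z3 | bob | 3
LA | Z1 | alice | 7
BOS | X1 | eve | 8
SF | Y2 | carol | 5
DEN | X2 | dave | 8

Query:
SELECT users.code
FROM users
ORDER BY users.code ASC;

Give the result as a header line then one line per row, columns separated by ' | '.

After SELECT (5 rows):
users.code
Z3
Z1
X1
Y2
X2
After ORDER BY (5 rows):
users.code
X1
X2
Y2
Z1
Z3

== RESULT ==
users.code
X1
X2
Y2
Z1
Z3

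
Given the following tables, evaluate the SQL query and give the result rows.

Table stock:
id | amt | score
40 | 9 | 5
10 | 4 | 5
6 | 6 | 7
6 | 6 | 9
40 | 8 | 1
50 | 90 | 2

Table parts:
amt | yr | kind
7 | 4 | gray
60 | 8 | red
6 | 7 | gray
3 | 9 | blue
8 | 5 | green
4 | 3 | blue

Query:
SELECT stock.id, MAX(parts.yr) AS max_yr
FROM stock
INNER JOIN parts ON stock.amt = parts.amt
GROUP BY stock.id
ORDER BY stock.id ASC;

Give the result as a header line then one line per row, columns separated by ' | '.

After JOIN parts (4 rows):
stock.id | stock.amt | stock.score | parts.amt | parts.yr | parts.kind
10 | 4 | 5 | 4 | 3 | blue
6 | 6 | 7 | 6 | 7 | gray
6 | 6 | 9 | 6 | 7 | gray
40 | 8 | 1 | 8 | 5 | green
After GROUP BY (3 rows):
stock.id | max_yr
10 | 3
6 | 7
40 | 5
After ORDER BY (3 rows):
stock.id | max_yr
6 | 7
10 | 3
40 | 5

== RESULT ==
stock.id | max_yr
6 | 7
10 | 3
40 | 5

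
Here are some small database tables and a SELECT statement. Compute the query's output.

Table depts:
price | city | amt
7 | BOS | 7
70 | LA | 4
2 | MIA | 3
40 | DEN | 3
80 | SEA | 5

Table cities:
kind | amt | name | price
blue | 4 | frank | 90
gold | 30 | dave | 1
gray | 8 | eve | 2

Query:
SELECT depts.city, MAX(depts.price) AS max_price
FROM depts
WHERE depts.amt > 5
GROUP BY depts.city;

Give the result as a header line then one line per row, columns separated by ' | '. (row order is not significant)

== RESULT ==
depts.city | max_price
BOS | 7

Derivation:
After WHERE (1 rows):
depts.price | depts.city | depts.amt
7 | BOS | 7
After GROUP BY (1 rows):
depts.city | max_price
BOS | 7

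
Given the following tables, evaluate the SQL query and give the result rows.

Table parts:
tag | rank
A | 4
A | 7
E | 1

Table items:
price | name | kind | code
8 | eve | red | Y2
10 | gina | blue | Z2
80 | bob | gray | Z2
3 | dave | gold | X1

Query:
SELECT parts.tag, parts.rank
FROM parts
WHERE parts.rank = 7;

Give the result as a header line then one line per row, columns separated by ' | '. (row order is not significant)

After WHERE (1 rows):
parts.tag | parts.rank
A | 7
After SELECT (1 rows):
parts.tag | parts.rank
A | 7

== RESULT ==
parts.tag | parts.rank
A | 7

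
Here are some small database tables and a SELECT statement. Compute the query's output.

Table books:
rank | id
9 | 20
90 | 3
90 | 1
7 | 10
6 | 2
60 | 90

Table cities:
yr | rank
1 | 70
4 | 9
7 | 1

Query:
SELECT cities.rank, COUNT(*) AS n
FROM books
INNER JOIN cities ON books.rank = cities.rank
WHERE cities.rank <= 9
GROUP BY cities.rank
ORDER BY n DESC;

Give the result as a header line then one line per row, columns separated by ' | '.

After JOIN cities (1 rows):
books.rank | books.id | cities.yr | cities.rank
9 | 20 | 4 | 9
After WHERE (1 rows):
books.rank | books.id | cities.yr | cities.rank
9 | 20 | 4 | 9
After GROUP BY (1 rows):
cities.rank | n
9 | 1
After ORDER BY (1 rows):
cities.rank | n
9 | 1

== RESULT ==
cities.rank | n
9 | 1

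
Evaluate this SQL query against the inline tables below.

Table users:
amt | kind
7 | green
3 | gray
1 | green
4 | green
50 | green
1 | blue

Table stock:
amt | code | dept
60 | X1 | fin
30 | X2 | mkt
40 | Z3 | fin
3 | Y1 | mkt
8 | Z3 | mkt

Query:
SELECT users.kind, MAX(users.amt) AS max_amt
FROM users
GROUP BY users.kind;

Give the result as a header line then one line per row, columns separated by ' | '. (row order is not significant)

== RESULT ==
users.kind | max_amt
green | 50
gray | 3
blue | 1

Derivation:
After GROUP BY (3 rows):
users.kind | max_amt
green | 50
gray | 3
blue | 1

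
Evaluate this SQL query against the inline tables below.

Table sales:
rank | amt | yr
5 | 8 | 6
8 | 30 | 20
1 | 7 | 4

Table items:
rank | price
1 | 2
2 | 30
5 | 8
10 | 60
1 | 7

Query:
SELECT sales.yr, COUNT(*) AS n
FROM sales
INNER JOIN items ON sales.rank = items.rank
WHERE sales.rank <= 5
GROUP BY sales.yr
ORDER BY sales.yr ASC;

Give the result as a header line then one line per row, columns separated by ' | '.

== RESULT ==
sales.yr | n
4 | 2
6 | 1

Derivation:
After JOIN items (3 rows):
sales.rank | sales.amt | sales.yr | items.rank | items.price
5 | 8 | 6 | 5 | 8
1 | 7 | 4 | 1 | 2
1 | 7 | 4 | 1 | 7
After WHERE (3 rows):
sales.rank | sales.amt | sales.yr | items.rank | items.price
5 | 8 | 6 | 5 | 8
1 | 7 | 4 | 1 | 2
1 | 7 | 4 | 1 | 7
After GROUP BY (2 rows):
sales.yr | n
6 | 1
4 | 2
After ORDER BY (2 rows):
sales.yr | n
4 | 2
6 | 1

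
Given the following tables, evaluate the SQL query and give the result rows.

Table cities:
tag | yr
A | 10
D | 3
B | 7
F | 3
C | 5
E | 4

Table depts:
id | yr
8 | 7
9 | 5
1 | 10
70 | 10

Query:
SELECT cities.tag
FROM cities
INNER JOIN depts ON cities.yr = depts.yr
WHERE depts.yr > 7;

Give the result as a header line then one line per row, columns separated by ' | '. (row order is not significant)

After JOIN depts (4 rows):
cities.tag | cities.yr | depts.id | depts.yr
A | 10 | 1 | 10
A | 10 | 70 | 10
B | 7 | 8 | 7
C | 5 | 9 | 5
After WHERE (2 rows):
cities.tag | cities.yr | depts.id | depts.yr
A | 10 | 1 | 10
A | 10 | 70 | 10
After SELECT (2 rows):
cities.tag
A
A

== RESULT ==
cities.tag
A
A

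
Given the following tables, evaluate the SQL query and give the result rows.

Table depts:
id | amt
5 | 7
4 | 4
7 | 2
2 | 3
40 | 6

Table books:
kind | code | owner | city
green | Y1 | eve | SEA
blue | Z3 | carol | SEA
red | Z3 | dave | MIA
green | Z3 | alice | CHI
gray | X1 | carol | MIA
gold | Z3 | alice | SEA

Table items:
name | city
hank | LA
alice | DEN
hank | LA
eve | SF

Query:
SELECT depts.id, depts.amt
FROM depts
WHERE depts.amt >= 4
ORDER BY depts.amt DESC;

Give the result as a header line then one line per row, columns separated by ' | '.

== RESULT ==
depts.id | depts.amt
5 | 7
40 | 6
4 | 4

Derivation:
After WHERE (3 rows):
depts.id | depts.amt
5 | 7
4 | 4
40 | 6
After SELECT (3 rows):
depts.id | depts.amt
5 | 7
4 | 4
40 | 6
After ORDER BY (3 rows):
depts.id | depts.amt
5 | 7
40 | 6
4 | 4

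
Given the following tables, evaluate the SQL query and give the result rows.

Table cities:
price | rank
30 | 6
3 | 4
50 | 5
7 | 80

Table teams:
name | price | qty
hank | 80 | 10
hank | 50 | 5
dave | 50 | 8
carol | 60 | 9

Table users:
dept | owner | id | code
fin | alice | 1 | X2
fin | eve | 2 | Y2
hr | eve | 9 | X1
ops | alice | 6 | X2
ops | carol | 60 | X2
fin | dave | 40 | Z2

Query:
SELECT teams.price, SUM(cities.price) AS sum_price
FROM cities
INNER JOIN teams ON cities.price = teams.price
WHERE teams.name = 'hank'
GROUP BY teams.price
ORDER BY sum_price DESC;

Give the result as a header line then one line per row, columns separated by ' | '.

After JOIN teams (2 rows):
cities.price | cities.rank | teams.name | teams.price | teams.qty
50 | 5 | hank | 50 | 5
50 | 5 | dave | 50 | 8
After WHERE (1 rows):
cities.price | cities.rank | teams.name | teams.price | teams.qty
50 | 5 | hank | 50 | 5
After GROUP BY (1 rows):
teams.price | sum_price
50 | 50
After ORDER BY (1 rows):
teams.price | sum_price
50 | 50

== RESULT ==
teams.price | sum_price
50 | 50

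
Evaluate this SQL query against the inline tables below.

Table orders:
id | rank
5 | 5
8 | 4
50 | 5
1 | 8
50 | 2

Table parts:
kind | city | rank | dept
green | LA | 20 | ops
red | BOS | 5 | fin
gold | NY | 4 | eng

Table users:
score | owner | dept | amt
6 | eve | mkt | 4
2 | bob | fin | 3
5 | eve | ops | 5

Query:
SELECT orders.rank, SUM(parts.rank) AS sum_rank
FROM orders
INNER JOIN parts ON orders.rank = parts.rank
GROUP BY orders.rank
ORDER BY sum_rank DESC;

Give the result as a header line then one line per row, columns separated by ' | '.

After JOIN parts (3 rows):
orders.id | orders.rank | parts.kind | parts.city | parts.rank | parts.dept
5 | 5 | red | BOS | 5 | fin
8 | 4 | gold | NY | 4 | eng
50 | 5 | red | BOS | 5 | fin
After GROUP BY (2 rows):
orders.rank | sum_rank
5 | 10
4 | 4
After ORDER BY (2 rows):
orders.rank | sum_rank
5 | 10
4 | 4

== RESULT ==
orders.rank | sum_rank
5 | 10
4 | 4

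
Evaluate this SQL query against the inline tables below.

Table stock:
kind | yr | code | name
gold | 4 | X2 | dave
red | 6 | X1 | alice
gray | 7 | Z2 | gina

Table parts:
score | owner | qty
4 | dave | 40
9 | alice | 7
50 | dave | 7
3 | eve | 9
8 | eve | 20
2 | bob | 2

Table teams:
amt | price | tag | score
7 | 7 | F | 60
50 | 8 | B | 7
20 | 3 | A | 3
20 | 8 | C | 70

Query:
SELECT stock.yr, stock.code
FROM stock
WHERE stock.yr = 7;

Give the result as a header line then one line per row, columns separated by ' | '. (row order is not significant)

After WHERE (1 rows):
stock.kind | stock.yr | stock.code | stock.name
gray | 7 | Z2 | gina
After SELECT (1 rows):
stock.yr | stock.code
7 | Z2

== RESULT ==
stock.yr | stock.code
7 | Z2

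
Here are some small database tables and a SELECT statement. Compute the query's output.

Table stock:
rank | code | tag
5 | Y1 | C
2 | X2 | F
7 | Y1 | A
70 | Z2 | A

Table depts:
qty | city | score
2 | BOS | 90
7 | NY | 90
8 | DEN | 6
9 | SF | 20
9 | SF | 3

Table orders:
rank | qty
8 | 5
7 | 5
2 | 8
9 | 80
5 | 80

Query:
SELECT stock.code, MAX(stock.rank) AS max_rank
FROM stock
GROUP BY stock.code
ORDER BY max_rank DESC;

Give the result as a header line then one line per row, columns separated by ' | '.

== RESULT ==
stock.code | max_rank
Z2 | 70
Y1 | 7
X2 | 2

Derivation:
After GROUP BY (3 rows):
stock.code | max_rank
Y1 | 7
X2 | 2
Z2 | 70
After ORDER BY (3 rows):
stock.code | max_rank
Z2 | 70
Y1 | 7
X2 | 2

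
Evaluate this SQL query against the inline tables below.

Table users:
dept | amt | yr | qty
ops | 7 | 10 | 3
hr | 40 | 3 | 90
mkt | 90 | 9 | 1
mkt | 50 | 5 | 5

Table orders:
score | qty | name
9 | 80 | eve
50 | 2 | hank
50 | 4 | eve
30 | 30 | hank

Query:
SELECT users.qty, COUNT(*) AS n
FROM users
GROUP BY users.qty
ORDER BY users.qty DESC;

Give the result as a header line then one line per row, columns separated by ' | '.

== RESULT ==
users.qty | n
90 | 1
5 | 1
3 | 1
1 | 1

Derivation:
After GROUP BY (4 rows):
users.qty | n
3 | 1
90 | 1
1 | 1
5 | 1
After ORDER BY (4 rows):
users.qty | n
90 | 1
5 | 1
3 | 1
1 | 1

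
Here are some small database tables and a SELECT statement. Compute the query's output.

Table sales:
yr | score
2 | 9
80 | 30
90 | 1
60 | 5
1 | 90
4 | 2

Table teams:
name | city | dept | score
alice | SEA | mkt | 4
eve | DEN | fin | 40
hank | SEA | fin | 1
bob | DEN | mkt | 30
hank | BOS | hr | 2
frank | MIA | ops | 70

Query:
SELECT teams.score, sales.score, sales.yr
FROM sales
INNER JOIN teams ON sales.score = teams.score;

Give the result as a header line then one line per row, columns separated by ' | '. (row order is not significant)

== RESULT ==
teams.score | sales.score | sales.yr
30 | 30 | 80
1 | 1 | 90
2 | 2 | 4

Derivation:
After JOIN teams (3 rows):
sales.yr | sales.score | teams.name | teams.city | teams.dept | teams.score
80 | 30 | bob | DEN | mkt | 30
90 | 1 | hank | SEA | fin | 1
4 | 2 | hank | BOS | hr | 2
After SELECT (3 rows):
teams.score | sales.score | sales.yr
30 | 30 | 80
1 | 1 | 90
2 | 2 | 4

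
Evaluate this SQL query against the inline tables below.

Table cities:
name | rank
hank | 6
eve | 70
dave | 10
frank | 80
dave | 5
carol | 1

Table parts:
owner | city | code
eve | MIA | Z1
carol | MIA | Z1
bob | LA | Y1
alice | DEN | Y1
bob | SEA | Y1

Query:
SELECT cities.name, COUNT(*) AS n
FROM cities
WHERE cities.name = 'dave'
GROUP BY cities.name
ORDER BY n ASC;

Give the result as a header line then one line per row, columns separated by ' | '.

After WHERE (2 rows):
cities.name | cities.rank
dave | 10
dave | 5
After GROUP BY (1 rows):
cities.name | n
dave | 2
After ORDER BY (1 rows):
cities.name | n
dave | 2

== RESULT ==
cities.name | n
dave | 2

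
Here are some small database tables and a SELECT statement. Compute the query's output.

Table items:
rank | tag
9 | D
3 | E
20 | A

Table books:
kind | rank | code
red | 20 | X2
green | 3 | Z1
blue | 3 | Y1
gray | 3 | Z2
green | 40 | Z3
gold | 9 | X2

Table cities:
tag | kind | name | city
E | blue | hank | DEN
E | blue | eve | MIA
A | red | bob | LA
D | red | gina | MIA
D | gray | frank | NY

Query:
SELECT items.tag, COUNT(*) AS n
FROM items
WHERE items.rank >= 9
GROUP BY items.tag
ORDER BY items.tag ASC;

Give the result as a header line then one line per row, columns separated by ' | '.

After WHERE (2 rows):
items.rank | items.tag
9 | D
20 | A
After GROUP BY (2 rows):
items.tag | n
D | 1
A | 1
After ORDER BY (2 rows):
items.tag | n
A | 1
D | 1

== RESULT ==
items.tag | n
A | 1
D | 1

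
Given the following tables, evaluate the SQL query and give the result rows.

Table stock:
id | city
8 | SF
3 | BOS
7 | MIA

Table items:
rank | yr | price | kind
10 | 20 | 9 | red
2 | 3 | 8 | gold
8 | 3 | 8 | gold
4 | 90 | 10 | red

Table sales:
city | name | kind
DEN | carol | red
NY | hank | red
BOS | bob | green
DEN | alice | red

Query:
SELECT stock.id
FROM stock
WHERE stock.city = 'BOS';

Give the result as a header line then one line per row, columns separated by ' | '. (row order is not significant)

After WHERE (1 rows):
stock.id | stock.city
3 | BOS
After SELECT (1 rows):
stock.id
3

== RESULT ==
stock.id
3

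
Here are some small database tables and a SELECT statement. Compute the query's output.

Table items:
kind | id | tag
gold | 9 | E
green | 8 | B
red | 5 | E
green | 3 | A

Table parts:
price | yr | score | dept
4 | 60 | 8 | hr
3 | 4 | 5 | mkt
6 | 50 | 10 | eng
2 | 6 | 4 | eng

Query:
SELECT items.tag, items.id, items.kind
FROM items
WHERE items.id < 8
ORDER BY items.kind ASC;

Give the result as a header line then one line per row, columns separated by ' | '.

After WHERE (2 rows):
items.kind | items.id | items.tag
red | 5 | E
green | 3 | A
After SELECT (2 rows):
items.tag | items.id | items.kind
E | 5 | red
A | 3 | green
After ORDER BY (2 rows):
items.tag | items.id | items.kind
A | 3 | green
E | 5 | red

== RESULT ==
items.tag | items.id | items.kind
A | 3 | green
E | 5 | red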